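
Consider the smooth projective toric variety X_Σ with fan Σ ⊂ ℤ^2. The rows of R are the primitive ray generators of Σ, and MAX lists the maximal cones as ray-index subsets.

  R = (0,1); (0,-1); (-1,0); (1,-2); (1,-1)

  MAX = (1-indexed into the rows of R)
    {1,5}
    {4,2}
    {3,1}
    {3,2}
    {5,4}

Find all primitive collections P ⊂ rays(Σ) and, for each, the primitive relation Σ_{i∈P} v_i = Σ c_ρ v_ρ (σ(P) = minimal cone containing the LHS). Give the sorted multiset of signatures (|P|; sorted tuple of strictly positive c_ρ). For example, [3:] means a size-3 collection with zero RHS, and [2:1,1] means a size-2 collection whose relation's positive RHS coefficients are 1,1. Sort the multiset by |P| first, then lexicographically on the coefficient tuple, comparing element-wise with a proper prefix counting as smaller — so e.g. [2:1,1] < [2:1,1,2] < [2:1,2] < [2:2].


Δ(Σ) — 5 vertices, 5 min non-faces:

  P={1,2}:  v_{1} + v_{2} = 0  ⟹  sig = [2:]
  P={1,4}:  v_{1} + v_{4} = v_{5}  ⟹  sig = [2:1]
  P={2,5}:  v_{2} + v_{5} = v_{4}  ⟹  sig = [2:1]
  P={3,5}:  v_{3} + v_{5} = v_{2}  ⟹  sig = [2:1]
  P={3,4}:  v_{3} + v_{4} = 2·v_{2}  ⟹  sig = [2:2]

Signatures (|P|; sorted positive RHS coefficients), sorted:
{ [2:],  [2:1] ×3,  [2:2] }


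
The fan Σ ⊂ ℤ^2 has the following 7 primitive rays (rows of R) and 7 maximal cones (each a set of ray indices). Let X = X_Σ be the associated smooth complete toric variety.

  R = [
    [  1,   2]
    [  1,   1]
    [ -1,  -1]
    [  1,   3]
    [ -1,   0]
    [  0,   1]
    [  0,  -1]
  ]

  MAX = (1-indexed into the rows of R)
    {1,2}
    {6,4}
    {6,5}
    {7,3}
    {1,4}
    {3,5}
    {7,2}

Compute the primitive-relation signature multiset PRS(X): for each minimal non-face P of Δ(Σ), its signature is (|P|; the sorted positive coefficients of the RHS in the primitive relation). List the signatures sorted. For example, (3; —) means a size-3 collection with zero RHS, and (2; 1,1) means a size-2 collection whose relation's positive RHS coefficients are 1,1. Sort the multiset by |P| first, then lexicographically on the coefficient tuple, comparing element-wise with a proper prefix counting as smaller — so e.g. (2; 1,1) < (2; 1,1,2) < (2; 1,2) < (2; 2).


The 14 primitive collections of Σ (r=7, n=2):

  P={2,3}:  v_{2} + v_{3} = 0  →  sig = (2; —)
  P={6,7}:  v_{6} + v_{7} = 0  →  sig = (2; —)
  P={1,3}:  v_{1} + v_{3} = v_{6}  →  sig = (2; 1)
  P={1,6}:  v_{1} + v_{6} = v_{4}  →  sig = (2; 1)
  P={1,7}:  v_{1} + v_{7} = v_{2}  →  sig = (2; 1)
  P={2,5}:  v_{2} + v_{5} = v_{6}  →  sig = (2; 1)
  P={2,6}:  v_{2} + v_{6} = v_{1}  →  sig = (2; 1)
  P={3,6}:  v_{3} + v_{6} = v_{5}  →  sig = (2; 1)
  P={4,7}:  v_{4} + v_{7} = v_{1}  →  sig = (2; 1)
  P={5,7}:  v_{5} + v_{7} = v_{3}  →  sig = (2; 1)
  P={1,5}:  v_{1} + v_{5} = 2·v_{6}  →  sig = (2; 2)
  P={2,4}:  v_{2} + v_{4} = 2·v_{1}  →  sig = (2; 2)
  P={3,4}:  v_{3} + v_{4} = 2·v_{6}  →  sig = (2; 2)
  P={4,5}:  v_{4} + v_{5} = 3·v_{6}  →  sig = (2; 3)

Sorted signature multiset PRS(X):
    |P|=2: 14 collections, coeffs (), (), (1), (1), (1), (1), (1), (1), (1), (1), (2), (2), (2), (3)


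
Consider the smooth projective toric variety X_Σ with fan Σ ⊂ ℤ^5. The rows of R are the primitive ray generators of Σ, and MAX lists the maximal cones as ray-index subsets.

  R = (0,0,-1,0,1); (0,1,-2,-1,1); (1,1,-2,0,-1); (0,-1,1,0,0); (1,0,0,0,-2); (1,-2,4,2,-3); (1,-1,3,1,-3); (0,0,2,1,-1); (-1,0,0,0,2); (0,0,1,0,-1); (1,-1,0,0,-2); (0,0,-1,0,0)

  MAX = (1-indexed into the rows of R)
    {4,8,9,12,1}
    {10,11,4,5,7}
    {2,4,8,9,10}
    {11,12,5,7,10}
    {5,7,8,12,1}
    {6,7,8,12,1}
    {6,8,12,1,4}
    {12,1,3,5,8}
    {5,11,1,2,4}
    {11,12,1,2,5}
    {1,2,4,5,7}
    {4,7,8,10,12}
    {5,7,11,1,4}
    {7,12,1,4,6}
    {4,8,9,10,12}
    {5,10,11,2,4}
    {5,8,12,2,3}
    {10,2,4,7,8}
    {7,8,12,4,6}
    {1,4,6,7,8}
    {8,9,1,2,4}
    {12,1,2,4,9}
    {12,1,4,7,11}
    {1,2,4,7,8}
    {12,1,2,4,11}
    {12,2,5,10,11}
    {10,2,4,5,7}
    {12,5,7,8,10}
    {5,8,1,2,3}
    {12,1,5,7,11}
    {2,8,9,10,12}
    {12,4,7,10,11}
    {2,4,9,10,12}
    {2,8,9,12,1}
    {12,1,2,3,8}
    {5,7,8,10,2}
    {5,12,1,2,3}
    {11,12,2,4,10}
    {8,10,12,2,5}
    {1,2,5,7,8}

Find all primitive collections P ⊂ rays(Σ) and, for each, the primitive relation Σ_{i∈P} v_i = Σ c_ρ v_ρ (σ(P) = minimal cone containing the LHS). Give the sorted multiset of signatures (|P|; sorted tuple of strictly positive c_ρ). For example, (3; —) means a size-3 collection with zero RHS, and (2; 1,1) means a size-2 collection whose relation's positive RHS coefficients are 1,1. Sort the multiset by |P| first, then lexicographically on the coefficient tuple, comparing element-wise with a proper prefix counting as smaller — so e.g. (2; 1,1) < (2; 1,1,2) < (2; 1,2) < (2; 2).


Minimal non-faces — 23 found among 12 rays, 40 max cones:

  {1,10}:  v_{1} + v_{10} = 0 ; sig = (2; —)
  {5,9}:  v_{5} + v_{9} = 0 ; sig = (2; —)
  {2,6}:  v_{2} + v_{6} = v_{1} + v_{7} ; sig = (2; 1,1)
  {3,4}:  v_{3} + v_{4} = v_{1} + v_{5} ; sig = (2; 1,1)
  {7,9}:  v_{7} + v_{9} = v_{4} + v_{8} ; sig = (2; 1,1)
  {8,11}:  v_{8} + v_{11} = v_{7} + v_{12} ; sig = (2; 1,1)
  {9,11}:  v_{9} + v_{11} = v_{4} + v_{12} ; sig = (2; 1,1)
  {3,9}:  v_{3} + v_{9} = v_{1} + v_{2} + v_{8} + v_{12} ; sig = (2; 1,1,1,1)
  {3,10}:  v_{3} + v_{10} = v_{2} + v_{5} + v_{8} + v_{12} ; sig = (2; 1,1,1,1)
  {6,10}:  v_{6} + v_{10} = v_{4} + v_{7} + v_{8} + v_{12} ; sig = (2; 1,1,1,1)
  {3,6}:  v_{3} + v_{6} = 2·v_{1} + v_{5} + v_{7} + v_{8} + v_{12} ; sig = (2; 1,1,1,1,2)
  {3,7}:  v_{3} + v_{7} = v_{1} + 2·v_{5} + v_{8} ; sig = (2; 1,1,2)
  {3,11}:  v_{3} + v_{11} = v_{1} + 2·v_{5} + v_{12} ; sig = (2; 1,1,2)
  {5,6}:  v_{5} + v_{6} = v_{1} + 2·v_{7} + v_{12} ; sig = (2; 1,1,2)
  {6,9}:  v_{6} + v_{9} = v_{1} + 2·v_{4} + 2·v_{8} + v_{12} ; sig = (2; 1,1,2,2)
  {6,11}:  v_{6} + v_{11} = v_{1} + v_{4} + 2·v_{7} + 2·v_{12} ; sig = (2; 1,1,2,2)
  {2,7,12}:  v_{2} + v_{7} + v_{12} = v_{5} ; sig = (3; 1)
  {4,5,8}:  v_{4} + v_{5} + v_{8} = v_{7} ; sig = (3; 1)
  {4,5,12}:  v_{4} + v_{5} + v_{12} = v_{11} ; sig = (3; 1)
  {2,7,11}:  v_{2} + v_{7} + v_{11} = v_{4} + 2·v_{5} ; sig = (3; 1,2)
  {2,4,8,12}:  v_{2} + v_{4} + v_{8} + v_{12} = 0 ; sig = (4; —)
  {1,2,5,8,12}:  v_{1} + v_{2} + v_{5} + v_{8} + v_{12} = v_{3} ; sig = (5; 1)
  {1,4,7,8,12}:  v_{1} + v_{4} + v_{7} + v_{8} + v_{12} = v_{6} ; sig = (5; 1)

so the primitive-relation signature multiset is
    (2; —)
    (2; —)
    (2; 1,1)
    (2; 1,1)
    (2; 1,1)
    (2; 1,1)
    (2; 1,1)
    (2; 1,1,1,1)
    (2; 1,1,1,1)
    (2; 1,1,1,1)
    (2; 1,1,1,1,2)
    (2; 1,1,2)
    (2; 1,1,2)
    (2; 1,1,2)
    (2; 1,1,2,2)
    (2; 1,1,2,2)
    (3; 1)
    (3; 1)
    (3; 1)
    (3; 1,2)
    (4; —)
    (5; 1)
    (5; 1)


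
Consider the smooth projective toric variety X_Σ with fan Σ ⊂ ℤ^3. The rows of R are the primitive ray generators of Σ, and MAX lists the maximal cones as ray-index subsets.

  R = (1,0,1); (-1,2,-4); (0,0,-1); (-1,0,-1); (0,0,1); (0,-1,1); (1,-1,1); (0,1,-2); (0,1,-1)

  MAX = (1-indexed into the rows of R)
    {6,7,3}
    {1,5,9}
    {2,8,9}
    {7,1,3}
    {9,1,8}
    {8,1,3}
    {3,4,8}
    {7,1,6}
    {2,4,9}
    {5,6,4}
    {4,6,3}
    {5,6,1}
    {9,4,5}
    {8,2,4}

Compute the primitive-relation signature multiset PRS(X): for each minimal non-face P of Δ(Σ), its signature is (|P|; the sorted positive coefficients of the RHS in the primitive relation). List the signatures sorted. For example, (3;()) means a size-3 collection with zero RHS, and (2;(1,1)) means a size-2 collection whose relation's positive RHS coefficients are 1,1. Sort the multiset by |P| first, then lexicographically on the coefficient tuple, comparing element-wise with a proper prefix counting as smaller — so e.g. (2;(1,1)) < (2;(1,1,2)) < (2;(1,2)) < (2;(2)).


|primitive collections| = 17. Relations:

  • {1,4}:  v_{1} + v_{4} = 0 ; sig = (2;())
  • {3,5}:  v_{3} + v_{5} = 0 ; sig = (2;())
  • {6,9}:  v_{6} + v_{9} = 0 ; sig = (2;())
  • {3,9}:  v_{3} + v_{9} = v_{8} ; sig = (2;(1))
  • {5,8}:  v_{5} + v_{8} = v_{9} ; sig = (2;(1))
  • {6,8}:  v_{6} + v_{8} = v_{3} ; sig = (2;(1))
  • {1,2}:  v_{1} + v_{2} = v_{8} + v_{9} ; sig = (2;(1,1))
  • {2,6}:  v_{2} + v_{6} = v_{4} + v_{8} ; sig = (2;(1,1))
  • {2,7}:  v_{2} + v_{7} = v_{3} + v_{8} ; sig = (2;(1,1))
  • {4,7}:  v_{4} + v_{7} = v_{3} + v_{6} ; sig = (2;(1,1))
  • {5,7}:  v_{5} + v_{7} = v_{1} + v_{6} ; sig = (2;(1,1))
  • {7,9}:  v_{7} + v_{9} = v_{1} + v_{3} ; sig = (2;(1,1))
  • {2,3}:  v_{2} + v_{3} = v_{4} + 2·v_{8} ; sig = (2;(1,2))
  • {2,5}:  v_{2} + v_{5} = v_{4} + 2·v_{9} ; sig = (2;(1,2))
  • {7,8}:  v_{7} + v_{8} = v_{1} + 2·v_{3} ; sig = (2;(1,2))
  • {1,3,6}:  v_{1} + v_{3} + v_{6} = v_{7} ; sig = (3;(1))
  • {4,8,9}:  v_{4} + v_{8} + v_{9} = v_{2} ; sig = (3;(1))

so the primitive-relation signature multiset is
    |P|=2: 15 collections, coeffs (), (), (), (1), (1), (1), (1,1), (1,1), (1,1), (1,1), (1,1), (1,1), (1,2), (1,2), (1,2)
    |P|=3: 2 collections, coeffs (1), (1)


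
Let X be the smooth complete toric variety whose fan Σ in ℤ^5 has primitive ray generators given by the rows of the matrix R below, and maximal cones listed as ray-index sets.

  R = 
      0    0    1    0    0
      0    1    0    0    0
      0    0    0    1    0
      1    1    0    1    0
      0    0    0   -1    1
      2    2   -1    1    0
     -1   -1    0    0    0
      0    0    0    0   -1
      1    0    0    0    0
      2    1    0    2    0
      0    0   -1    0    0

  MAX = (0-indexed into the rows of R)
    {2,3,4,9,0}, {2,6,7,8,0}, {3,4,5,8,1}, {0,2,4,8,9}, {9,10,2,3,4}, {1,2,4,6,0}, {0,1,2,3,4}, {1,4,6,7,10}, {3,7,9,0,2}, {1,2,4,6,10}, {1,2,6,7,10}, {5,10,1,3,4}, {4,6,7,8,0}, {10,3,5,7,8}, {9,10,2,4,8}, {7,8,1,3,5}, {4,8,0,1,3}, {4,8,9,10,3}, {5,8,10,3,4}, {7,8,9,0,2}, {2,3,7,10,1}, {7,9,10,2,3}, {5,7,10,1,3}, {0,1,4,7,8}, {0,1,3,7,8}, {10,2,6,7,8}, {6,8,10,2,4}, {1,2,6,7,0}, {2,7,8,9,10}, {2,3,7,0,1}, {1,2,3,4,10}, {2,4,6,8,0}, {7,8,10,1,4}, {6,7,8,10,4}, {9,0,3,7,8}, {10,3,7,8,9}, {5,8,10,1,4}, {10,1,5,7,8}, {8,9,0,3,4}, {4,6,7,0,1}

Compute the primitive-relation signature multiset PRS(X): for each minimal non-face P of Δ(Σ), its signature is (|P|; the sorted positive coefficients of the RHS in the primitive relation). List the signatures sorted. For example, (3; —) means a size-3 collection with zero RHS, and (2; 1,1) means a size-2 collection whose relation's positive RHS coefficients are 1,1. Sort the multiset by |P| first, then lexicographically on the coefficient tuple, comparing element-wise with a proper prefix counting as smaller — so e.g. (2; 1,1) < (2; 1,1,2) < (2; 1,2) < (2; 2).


16 collections generate NE(X_Σ); each relation:

  P = {0,10}:  v_{0} + v_{10} = 0  ⟹  sig = (2; —)
  P = {3,6}:  v_{3} + v_{6} = v_{2}  ⟹  sig = (2; 1)
  P = {5,6}:  v_{5} + v_{6} = v_{3} + v_{10}  ⟹  sig = (2; 1,1)
  P = {0,5}:  v_{0} + v_{5} = v_{1} + v_{3} + v_{8}  ⟹  sig = (2; 1,1,1)
  P = {5,9}:  v_{5} + v_{9} = 3·v_{3} + v_{8} + v_{10}  ⟹  sig = (2; 1,1,3)
  P = {2,5}:  v_{2} + v_{5} = 2·v_{3} + v_{10}  ⟹  sig = (2; 1,2)
  P = {6,9}:  v_{6} + v_{9} = 2·v_{2} + v_{8}  ⟹  sig = (2; 1,2)
  P = {1,9}:  v_{1} + v_{9} = 2·v_{3}  ⟹  sig = (2; 2)
  P = {1,6,8}:  v_{1} + v_{6} + v_{8} = 0  ⟹  sig = (3; —)
  P = {2,4,7}:  v_{2} + v_{4} + v_{7} = 0  ⟹  sig = (3; —)
  P = {1,2,8}:  v_{1} + v_{2} + v_{8} = v_{3}  ⟹  sig = (3; 1)
  P = {2,3,8}:  v_{2} + v_{3} + v_{8} = v_{9}  ⟹  sig = (3; 1)
  P = {3,4,7}:  v_{3} + v_{4} + v_{7} = v_{1} + v_{8}  ⟹  sig = (3; 1,1)
  P = {4,7,9}:  v_{4} + v_{7} + v_{9} = v_{3} + v_{8}  ⟹  sig = (3; 1,1)
  P = {4,5,7}:  v_{4} + v_{5} + v_{7} = 2·v_{1} + 2·v_{8} + v_{10}  ⟹  sig = (3; 1,2,2)
  P = {1,3,8,10}:  v_{1} + v_{3} + v_{8} + v_{10} = v_{5}  ⟹  sig = (4; 1)

Signatures (|P|; sorted positive RHS coefficients), sorted:
{ (2; —),  (2; 1),  (2; 1,1),  (2; 1,1,1),  (2; 1,1,3),  (2; 1,2) ×2,  (2; 2),  (3; —) ×2,  (3; 1) ×2,  (3; 1,1) ×2,  (3; 1,2,2),  (4; 1) }


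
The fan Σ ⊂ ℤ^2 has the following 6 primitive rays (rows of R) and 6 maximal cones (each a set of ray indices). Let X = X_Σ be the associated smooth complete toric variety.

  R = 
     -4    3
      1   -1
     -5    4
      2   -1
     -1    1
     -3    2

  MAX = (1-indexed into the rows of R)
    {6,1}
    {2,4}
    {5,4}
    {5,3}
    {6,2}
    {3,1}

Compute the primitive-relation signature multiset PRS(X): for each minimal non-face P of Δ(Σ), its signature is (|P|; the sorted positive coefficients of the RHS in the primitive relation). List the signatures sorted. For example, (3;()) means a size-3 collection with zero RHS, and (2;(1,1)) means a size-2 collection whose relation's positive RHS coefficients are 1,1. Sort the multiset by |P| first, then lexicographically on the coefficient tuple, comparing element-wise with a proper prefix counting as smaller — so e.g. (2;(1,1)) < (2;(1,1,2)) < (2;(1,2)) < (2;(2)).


9 collections generate NE(X_Σ); each relation:

  P={2,5}:  v_{2} + v_{5} = 0 — sig = (2;())
  P={1,2}:  v_{1} + v_{2} = v_{6} — sig = (2;(1))
  P={1,5}:  v_{1} + v_{5} = v_{3} — sig = (2;(1))
  P={2,3}:  v_{2} + v_{3} = v_{1} — sig = (2;(1))
  P={4,6}:  v_{4} + v_{6} = v_{5} — sig = (2;(1))
  P={5,6}:  v_{5} + v_{6} = v_{1} — sig = (2;(1))
  P={1,4}:  v_{1} + v_{4} = 2·v_{5} — sig = (2;(2))
  P={3,6}:  v_{3} + v_{6} = 2·v_{1} — sig = (2;(2))
  P={3,4}:  v_{3} + v_{4} = 3·v_{5} — sig = (2;(3))

so the primitive-relation signature multiset is
{ (2;()),  (2;(1)) ×5,  (2;(2)) ×2,  (2;(3)) }


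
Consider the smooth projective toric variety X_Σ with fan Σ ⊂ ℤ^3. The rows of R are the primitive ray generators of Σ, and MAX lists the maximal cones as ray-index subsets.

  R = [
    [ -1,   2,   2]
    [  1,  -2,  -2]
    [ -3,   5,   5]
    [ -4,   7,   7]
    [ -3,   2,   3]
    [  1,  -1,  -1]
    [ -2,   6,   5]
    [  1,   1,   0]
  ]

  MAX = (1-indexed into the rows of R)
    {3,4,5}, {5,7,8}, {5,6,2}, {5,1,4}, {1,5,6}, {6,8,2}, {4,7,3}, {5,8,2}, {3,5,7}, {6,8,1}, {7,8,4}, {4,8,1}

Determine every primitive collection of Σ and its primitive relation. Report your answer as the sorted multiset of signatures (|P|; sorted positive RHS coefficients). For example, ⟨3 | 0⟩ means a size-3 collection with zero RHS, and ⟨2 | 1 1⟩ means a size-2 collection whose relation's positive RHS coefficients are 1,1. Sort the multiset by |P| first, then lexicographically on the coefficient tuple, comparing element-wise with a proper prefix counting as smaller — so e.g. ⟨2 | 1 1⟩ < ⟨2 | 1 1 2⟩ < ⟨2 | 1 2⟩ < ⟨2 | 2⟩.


Minimal non-faces — 14 found among 8 rays, 12 max cones:

  {1,2}:  v_{1} + v_{2} = 0 ; sig = ⟨2 | 0⟩
  {1,3}:  v_{1} + v_{3} = v_{4} ; sig = ⟨2 | 1⟩
  {2,4}:  v_{2} + v_{4} = v_{3} ; sig = ⟨2 | 1⟩
  {3,8}:  v_{3} + v_{8} = v_{7} ; sig = ⟨2 | 1⟩
  {1,7}:  v_{1} + v_{7} = v_{4} + v_{8} ; sig = ⟨2 | 1 1⟩
  {2,3}:  v_{2} + v_{3} = v_{5} + v_{8} ; sig = ⟨2 | 1 1⟩
  {2,7}:  v_{2} + v_{7} = v_{5} + 2·v_{8} ; sig = ⟨2 | 1 2⟩
  {6,7}:  v_{6} + v_{7} = 2·v_{1} + v_{8} ; sig = ⟨2 | 1 2⟩
  {3,6}:  v_{3} + v_{6} = 2·v_{1} ; sig = ⟨2 | 2⟩
  {4,6}:  v_{4} + v_{6} = 3·v_{1} ; sig = ⟨2 | 3⟩
  {1,5,8}:  v_{1} + v_{5} + v_{8} = v_{3} ; sig = ⟨3 | 1⟩
  {5,6,8}:  v_{5} + v_{6} + v_{8} = v_{1} ; sig = ⟨3 | 1⟩
  {4,5,8}:  v_{4} + v_{5} + v_{8} = 2·v_{3} ; sig = ⟨3 | 2⟩
  {4,5,7}:  v_{4} + v_{5} + v_{7} = 3·v_{3} ; sig = ⟨3 | 3⟩

so the primitive-relation signature multiset is
    ⟨2 | 0⟩
    ⟨2 | 1⟩
    ⟨2 | 1⟩
    ⟨2 | 1⟩
    ⟨2 | 1 1⟩
    ⟨2 | 1 1⟩
    ⟨2 | 1 2⟩
    ⟨2 | 1 2⟩
    ⟨2 | 2⟩
    ⟨2 | 3⟩
    ⟨3 | 1⟩
    ⟨3 | 1⟩
    ⟨3 | 2⟩
    ⟨3 | 3⟩


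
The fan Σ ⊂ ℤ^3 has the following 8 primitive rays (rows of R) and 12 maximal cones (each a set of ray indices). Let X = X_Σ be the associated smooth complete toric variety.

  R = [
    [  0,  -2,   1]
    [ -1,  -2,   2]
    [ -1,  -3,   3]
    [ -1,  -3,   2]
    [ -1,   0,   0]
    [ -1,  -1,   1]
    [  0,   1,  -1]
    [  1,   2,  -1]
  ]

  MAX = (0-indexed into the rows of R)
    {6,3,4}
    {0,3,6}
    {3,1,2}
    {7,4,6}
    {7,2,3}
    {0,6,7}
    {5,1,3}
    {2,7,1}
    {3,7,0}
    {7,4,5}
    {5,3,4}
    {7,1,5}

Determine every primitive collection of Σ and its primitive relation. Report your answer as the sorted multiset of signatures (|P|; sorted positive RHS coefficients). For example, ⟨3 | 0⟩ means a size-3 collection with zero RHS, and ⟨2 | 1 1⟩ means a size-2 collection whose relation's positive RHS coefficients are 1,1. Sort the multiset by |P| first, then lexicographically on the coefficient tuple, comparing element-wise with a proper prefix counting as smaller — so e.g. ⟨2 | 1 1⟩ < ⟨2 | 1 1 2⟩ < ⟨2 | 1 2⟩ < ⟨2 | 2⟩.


Minimal non-faces — 14 found among 8 rays, 12 max cones:

  P={0,5}:  v_{0} + v_{5} = v_{3} ; sig = ⟨2 | 1⟩
  P={1,6}:  v_{1} + v_{6} = v_{5} ; sig = ⟨2 | 1⟩
  P={2,6}:  v_{2} + v_{6} = v_{1} ; sig = ⟨2 | 1⟩
  P={5,6}:  v_{5} + v_{6} = v_{4} ; sig = ⟨2 | 1⟩
  P={0,4}:  v_{0} + v_{4} = v_{3} + v_{6} ; sig = ⟨2 | 1 1⟩
  P={2,4}:  v_{2} + v_{4} = v_{1} + v_{5} ; sig = ⟨2 | 1 1⟩
  P={0,1}:  v_{0} + v_{1} = 2·v_{3} + v_{7} ; sig = ⟨2 | 1 2⟩
  P={1,4}:  v_{1} + v_{4} = 2·v_{5} ; sig = ⟨2 | 2⟩
  P={2,5}:  v_{2} + v_{5} = 2·v_{1} ; sig = ⟨2 | 2⟩
  P={0,2}:  v_{0} + v_{2} = 3·v_{3} + 2·v_{7} ; sig = ⟨2 | 2 3⟩
  P={3,6,7}:  v_{3} + v_{6} + v_{7} = 0 ; sig = ⟨3 | 0⟩
  P={1,3,7}:  v_{1} + v_{3} + v_{7} = v_{2} ; sig = ⟨3 | 1⟩
  P={3,4,7}:  v_{3} + v_{4} + v_{7} = v_{5} ; sig = ⟨3 | 1⟩
  P={3,5,7}:  v_{3} + v_{5} + v_{7} = v_{1} ; sig = ⟨3 | 1⟩

so the primitive-relation signature multiset is
    |P|=2: 10 collections, coeffs (1), (1), (1), (1), (1,1), (1,1), (1,2), (2), (2), (2,3)
    |P|=3: 4 collections, coeffs (), (1), (1), (1)


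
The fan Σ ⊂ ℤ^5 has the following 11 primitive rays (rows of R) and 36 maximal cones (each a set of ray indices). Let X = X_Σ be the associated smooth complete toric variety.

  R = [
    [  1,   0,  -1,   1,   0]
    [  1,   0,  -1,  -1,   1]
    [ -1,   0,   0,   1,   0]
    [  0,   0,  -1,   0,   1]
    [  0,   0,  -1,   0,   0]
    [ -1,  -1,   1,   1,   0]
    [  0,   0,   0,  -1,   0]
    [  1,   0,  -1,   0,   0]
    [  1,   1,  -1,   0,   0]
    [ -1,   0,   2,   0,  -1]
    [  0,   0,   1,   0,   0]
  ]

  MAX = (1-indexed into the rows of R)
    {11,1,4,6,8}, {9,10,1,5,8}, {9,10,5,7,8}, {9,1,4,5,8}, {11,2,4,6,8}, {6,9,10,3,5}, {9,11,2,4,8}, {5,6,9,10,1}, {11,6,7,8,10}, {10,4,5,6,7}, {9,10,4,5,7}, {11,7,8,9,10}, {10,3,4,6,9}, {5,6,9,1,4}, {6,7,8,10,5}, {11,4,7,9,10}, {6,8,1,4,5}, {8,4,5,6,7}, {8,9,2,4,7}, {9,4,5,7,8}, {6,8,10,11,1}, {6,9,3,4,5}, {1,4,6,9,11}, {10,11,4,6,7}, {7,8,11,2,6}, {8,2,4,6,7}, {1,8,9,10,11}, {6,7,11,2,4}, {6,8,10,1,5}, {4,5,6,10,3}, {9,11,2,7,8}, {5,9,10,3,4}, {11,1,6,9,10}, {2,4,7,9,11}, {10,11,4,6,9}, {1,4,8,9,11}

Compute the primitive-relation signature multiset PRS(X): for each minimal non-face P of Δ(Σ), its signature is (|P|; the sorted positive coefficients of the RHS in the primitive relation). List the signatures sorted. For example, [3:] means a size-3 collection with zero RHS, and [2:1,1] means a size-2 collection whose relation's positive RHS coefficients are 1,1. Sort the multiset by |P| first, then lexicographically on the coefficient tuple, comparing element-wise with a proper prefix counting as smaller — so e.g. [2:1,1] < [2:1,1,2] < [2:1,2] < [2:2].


Minimal non-faces — 17 found among 11 rays, 36 max cones:

  {5,11}:  v_{5} + v_{11} = 0  →  sig = [2:]
  {1,7}:  v_{1} + v_{7} = v_{8}  →  sig = [2:1]
  {2,3}:  v_{2} + v_{3} = v_{4}  →  sig = [2:1]
  {2,10}:  v_{2} + v_{10} = v_{7} + v_{11}  →  sig = [2:1,1]
  {2,5}:  v_{2} + v_{5} = v_{4} + v_{7} + v_{8}  →  sig = [2:1,1,1]
  {3,7}:  v_{3} + v_{7} = v_{4} + v_{5} + v_{10}  →  sig = [2:1,1,1]
  {3,8}:  v_{3} + v_{8} = v_{5} + v_{6} + v_{9}  →  sig = [2:1,1,1]
  {3,11}:  v_{3} + v_{11} = v_{4} + v_{6} + v_{9} + v_{10}  →  sig = [2:1,1,1,1]
  {1,2}:  v_{1} + v_{2} = v_{4} + 2·v_{8} + v_{11}  →  sig = [2:1,1,2]
  {1,3}:  v_{1} + v_{3} = v_{5} + 2·v_{6} + 2·v_{9}  →  sig = [2:1,2,2]
  {4,8,10}:  v_{4} + v_{8} + v_{10} = 0  →  sig = [3:]
  {6,7,9}:  v_{6} + v_{7} + v_{9} = 0  →  sig = [3:]
  {6,8,9}:  v_{6} + v_{8} + v_{9} = v_{1}  →  sig = [3:1]
  {1,4,10}:  v_{1} + v_{4} + v_{10} = v_{6} + v_{9}  →  sig = [3:1,1]
  {2,6,9}:  v_{2} + v_{6} + v_{9} = v_{4} + v_{8} + v_{11}  →  sig = [3:1,1,1]
  {4,7,8,11}:  v_{4} + v_{7} + v_{8} + v_{11} = v_{2}  →  sig = [4:1]
  {4,5,6,9,10}:  v_{4} + v_{5} + v_{6} + v_{9} + v_{10} = v_{3}  →  sig = [5:1]

Signatures (|P|; sorted positive RHS coefficients), sorted:
[[2:], [2:1], [2:1], [2:1,1], [2:1,1,1], [2:1,1,1], [2:1,1,1], [2:1,1,1,1], [2:1,1,2], [2:1,2,2], [3:], [3:], [3:1], [3:1,1], [3:1,1,1], [4:1], [5:1]]


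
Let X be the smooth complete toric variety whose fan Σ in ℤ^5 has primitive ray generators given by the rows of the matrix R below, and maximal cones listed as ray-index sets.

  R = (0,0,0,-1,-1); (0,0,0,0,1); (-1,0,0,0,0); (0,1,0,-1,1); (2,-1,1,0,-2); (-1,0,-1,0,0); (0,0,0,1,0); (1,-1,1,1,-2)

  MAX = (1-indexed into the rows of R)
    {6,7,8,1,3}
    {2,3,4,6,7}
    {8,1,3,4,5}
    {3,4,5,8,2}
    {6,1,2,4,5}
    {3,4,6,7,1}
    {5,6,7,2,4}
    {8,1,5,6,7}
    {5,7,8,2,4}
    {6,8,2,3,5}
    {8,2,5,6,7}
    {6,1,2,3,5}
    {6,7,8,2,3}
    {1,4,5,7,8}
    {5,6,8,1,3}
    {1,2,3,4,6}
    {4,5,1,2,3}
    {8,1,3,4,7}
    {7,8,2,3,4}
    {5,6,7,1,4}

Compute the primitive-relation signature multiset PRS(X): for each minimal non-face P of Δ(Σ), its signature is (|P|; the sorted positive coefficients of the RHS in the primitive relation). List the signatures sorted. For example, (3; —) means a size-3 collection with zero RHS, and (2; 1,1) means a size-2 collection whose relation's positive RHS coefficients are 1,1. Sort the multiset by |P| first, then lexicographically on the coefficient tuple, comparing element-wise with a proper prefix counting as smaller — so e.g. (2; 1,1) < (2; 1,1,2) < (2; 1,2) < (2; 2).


5 minimal non-faces of Δ(Σ) (on 8 rays):

  {1,2,7}:  v_{1} + v_{2} + v_{7} = 0  →  sig = (3; —)
  {3,5,7}:  v_{3} + v_{5} + v_{7} = v_{8}  →  sig = (3; 1)
  {1,2,8}:  v_{1} + v_{2} + v_{8} = v_{3} + v_{5}  →  sig = (3; 1,1)
  {4,6,8}:  v_{4} + v_{6} + v_{8} = v_{1} + v_{7}  →  sig = (3; 1,1)
  {3,4,5,6}:  v_{3} + v_{4} + v_{5} + v_{6} = v_{1}  →  sig = (4; 1)

Hence PRS(X_Σ) =
{ (3; —),  (3; 1),  (3; 1,1) ×2,  (4; 1) }


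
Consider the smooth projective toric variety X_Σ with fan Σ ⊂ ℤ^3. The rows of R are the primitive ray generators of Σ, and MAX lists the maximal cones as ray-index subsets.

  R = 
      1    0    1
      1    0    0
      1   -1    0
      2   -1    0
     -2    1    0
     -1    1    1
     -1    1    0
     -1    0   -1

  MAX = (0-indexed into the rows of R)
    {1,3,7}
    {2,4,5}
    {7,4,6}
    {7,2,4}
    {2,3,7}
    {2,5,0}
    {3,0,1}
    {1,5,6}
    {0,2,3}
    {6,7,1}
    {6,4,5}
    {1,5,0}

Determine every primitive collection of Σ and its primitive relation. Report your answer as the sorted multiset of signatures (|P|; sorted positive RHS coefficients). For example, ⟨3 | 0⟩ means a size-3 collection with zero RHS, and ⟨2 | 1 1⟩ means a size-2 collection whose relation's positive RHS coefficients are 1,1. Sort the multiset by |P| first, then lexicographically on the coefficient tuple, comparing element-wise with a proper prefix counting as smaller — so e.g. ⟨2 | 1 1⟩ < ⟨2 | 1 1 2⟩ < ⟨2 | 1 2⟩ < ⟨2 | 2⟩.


Σ has 10 primitive collections:

  {0,7}:  v_{0} + v_{7} = 0  ⟹  sig = ⟨2 | 0⟩
  {2,6}:  v_{2} + v_{6} = 0  ⟹  sig = ⟨2 | 0⟩
  {3,4}:  v_{3} + v_{4} = 0  ⟹  sig = ⟨2 | 0⟩
  {0,4}:  v_{0} + v_{4} = v_{5}  ⟹  sig = ⟨2 | 1⟩
  {1,2}:  v_{1} + v_{2} = v_{3}  ⟹  sig = ⟨2 | 1⟩
  {1,4}:  v_{1} + v_{4} = v_{6}  ⟹  sig = ⟨2 | 1⟩
  {3,5}:  v_{3} + v_{5} = v_{0}  ⟹  sig = ⟨2 | 1⟩
  {3,6}:  v_{3} + v_{6} = v_{1}  ⟹  sig = ⟨2 | 1⟩
  {5,7}:  v_{5} + v_{7} = v_{4}  ⟹  sig = ⟨2 | 1⟩
  {0,6}:  v_{0} + v_{6} = v_{1} + v_{5}  ⟹  sig = ⟨2 | 1 1⟩

Sorted signature multiset PRS(X):
{ ⟨2 | 0⟩ ×3,  ⟨2 | 1⟩ ×6,  ⟨2 | 1 1⟩ }


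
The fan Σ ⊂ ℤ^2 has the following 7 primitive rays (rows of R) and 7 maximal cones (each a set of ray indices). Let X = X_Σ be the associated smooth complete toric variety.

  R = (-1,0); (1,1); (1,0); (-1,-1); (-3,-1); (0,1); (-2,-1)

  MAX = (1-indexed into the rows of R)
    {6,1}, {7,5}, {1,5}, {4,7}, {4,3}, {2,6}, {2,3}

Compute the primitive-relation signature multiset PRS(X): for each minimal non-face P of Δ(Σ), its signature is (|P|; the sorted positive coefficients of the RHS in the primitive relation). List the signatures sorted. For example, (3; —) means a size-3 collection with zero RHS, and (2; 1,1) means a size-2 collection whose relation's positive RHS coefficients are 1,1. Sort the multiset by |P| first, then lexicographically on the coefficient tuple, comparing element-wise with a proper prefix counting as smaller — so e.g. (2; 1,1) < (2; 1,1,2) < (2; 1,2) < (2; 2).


Primitive collections (14):

  {1,3}:  v_{1} + v_{3} = 0 ; sig = (2; —)
  {2,4}:  v_{2} + v_{4} = 0 ; sig = (2; —)
  {1,2}:  v_{1} + v_{2} = v_{6} ; sig = (2; 1)
  {1,4}:  v_{1} + v_{4} = v_{7} ; sig = (2; 1)
  {1,7}:  v_{1} + v_{7} = v_{5} ; sig = (2; 1)
  {2,7}:  v_{2} + v_{7} = v_{1} ; sig = (2; 1)
  {3,5}:  v_{3} + v_{5} = v_{7} ; sig = (2; 1)
  {3,6}:  v_{3} + v_{6} = v_{2} ; sig = (2; 1)
  {3,7}:  v_{3} + v_{7} = v_{4} ; sig = (2; 1)
  {4,6}:  v_{4} + v_{6} = v_{1} ; sig = (2; 1)
  {2,5}:  v_{2} + v_{5} = 2·v_{1} ; sig = (2; 2)
  {4,5}:  v_{4} + v_{5} = 2·v_{7} ; sig = (2; 2)
  {6,7}:  v_{6} + v_{7} = 2·v_{1} ; sig = (2; 2)
  {5,6}:  v_{5} + v_{6} = 3·v_{1} ; sig = (2; 3)

so the primitive-relation signature multiset is
    (2; —)
    (2; —)
    (2; 1)
    (2; 1)
    (2; 1)
    (2; 1)
    (2; 1)
    (2; 1)
    (2; 1)
    (2; 1)
    (2; 2)
    (2; 2)
    (2; 2)
    (2; 3)


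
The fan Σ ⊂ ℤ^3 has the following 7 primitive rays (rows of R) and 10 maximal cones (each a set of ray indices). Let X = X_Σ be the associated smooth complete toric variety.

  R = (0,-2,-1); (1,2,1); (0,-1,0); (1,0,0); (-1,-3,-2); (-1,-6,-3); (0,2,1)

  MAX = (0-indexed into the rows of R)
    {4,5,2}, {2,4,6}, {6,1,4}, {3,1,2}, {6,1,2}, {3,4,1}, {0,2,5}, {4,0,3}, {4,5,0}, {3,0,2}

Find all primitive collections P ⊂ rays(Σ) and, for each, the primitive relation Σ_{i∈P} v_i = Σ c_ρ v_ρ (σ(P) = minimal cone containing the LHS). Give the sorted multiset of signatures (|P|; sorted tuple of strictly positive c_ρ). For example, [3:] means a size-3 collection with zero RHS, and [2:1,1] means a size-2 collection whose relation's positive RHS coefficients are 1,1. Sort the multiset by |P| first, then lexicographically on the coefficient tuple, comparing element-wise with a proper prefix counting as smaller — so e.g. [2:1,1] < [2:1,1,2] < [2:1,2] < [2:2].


|primitive collections| = 9. Relations:

  {0,6}:  v_{0} + v_{6} = 0  so sig = [2:]
  {0,1}:  v_{0} + v_{1} = v_{3}  so sig = [2:1]
  {3,6}:  v_{3} + v_{6} = v_{1}  so sig = [2:1]
  {5,6}:  v_{5} + v_{6} = v_{2} + v_{4}  so sig = [2:1,1]
  {1,5}:  v_{1} + v_{5} = 2·v_{0}  so sig = [2:2]
  {3,5}:  v_{3} + v_{5} = 3·v_{0}  so sig = [2:3]
  {0,2,4}:  v_{0} + v_{2} + v_{4} = v_{5}  so sig = [3:1]
  {1,2,4}:  v_{1} + v_{2} + v_{4} = v_{0}  so sig = [3:1]
  {2,3,4}:  v_{2} + v_{3} + v_{4} = 2·v_{0}  so sig = [3:2]

Sorted signature multiset PRS(X):
    [2:]
    [2:1]
    [2:1]
    [2:1,1]
    [2:2]
    [2:3]
    [3:1]
    [3:1]
    [3:2]


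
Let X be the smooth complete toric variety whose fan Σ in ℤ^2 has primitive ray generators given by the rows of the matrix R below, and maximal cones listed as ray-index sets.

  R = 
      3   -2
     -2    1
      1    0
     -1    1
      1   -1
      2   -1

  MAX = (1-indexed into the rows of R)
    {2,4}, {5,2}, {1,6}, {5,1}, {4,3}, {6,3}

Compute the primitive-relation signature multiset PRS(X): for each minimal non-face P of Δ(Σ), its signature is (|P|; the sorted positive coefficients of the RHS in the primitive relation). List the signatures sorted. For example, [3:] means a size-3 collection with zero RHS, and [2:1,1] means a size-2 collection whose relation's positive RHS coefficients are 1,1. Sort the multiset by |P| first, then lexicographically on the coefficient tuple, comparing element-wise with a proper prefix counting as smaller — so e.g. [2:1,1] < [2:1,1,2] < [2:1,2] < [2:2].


Σ has 9 primitive collections:

  {2,6}:  v_{2} + v_{6} = 0 — sig = [2:]
  {4,5}:  v_{4} + v_{5} = 0 — sig = [2:]
  {1,2}:  v_{1} + v_{2} = v_{5} — sig = [2:1]
  {1,4}:  v_{1} + v_{4} = v_{6} — sig = [2:1]
  {2,3}:  v_{2} + v_{3} = v_{4} — sig = [2:1]
  {3,5}:  v_{3} + v_{5} = v_{6} — sig = [2:1]
  {4,6}:  v_{4} + v_{6} = v_{3} — sig = [2:1]
  {5,6}:  v_{5} + v_{6} = v_{1} — sig = [2:1]
  {1,3}:  v_{1} + v_{3} = 2·v_{6} — sig = [2:2]

Signatures (|P|; sorted positive RHS coefficients), sorted:
{ [2:] ×2,  [2:1] ×6,  [2:2] }


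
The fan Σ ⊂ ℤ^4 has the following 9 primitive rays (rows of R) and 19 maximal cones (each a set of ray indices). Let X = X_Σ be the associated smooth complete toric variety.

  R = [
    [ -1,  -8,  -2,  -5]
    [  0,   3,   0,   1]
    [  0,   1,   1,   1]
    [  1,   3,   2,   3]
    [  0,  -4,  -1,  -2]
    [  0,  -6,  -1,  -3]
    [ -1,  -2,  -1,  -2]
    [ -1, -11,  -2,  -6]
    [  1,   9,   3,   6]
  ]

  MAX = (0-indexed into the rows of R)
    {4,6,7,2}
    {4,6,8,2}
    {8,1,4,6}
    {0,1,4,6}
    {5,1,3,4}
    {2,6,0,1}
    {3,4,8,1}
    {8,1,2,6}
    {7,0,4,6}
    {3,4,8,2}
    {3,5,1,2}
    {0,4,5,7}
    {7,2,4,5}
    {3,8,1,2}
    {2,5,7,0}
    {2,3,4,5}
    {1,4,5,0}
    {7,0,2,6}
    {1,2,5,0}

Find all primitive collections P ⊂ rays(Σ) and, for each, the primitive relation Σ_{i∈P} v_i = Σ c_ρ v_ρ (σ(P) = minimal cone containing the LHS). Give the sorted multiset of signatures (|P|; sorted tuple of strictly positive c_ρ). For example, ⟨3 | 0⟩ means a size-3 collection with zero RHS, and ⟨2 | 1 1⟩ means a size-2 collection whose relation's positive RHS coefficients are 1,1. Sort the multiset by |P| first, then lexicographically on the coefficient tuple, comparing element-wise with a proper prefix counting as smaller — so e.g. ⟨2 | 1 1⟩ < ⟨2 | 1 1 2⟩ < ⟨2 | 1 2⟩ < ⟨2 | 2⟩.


10 minimal non-faces of Δ(Σ) (on 9 rays):

  {0,8}:  v_{0} + v_{8} = v_{2}  ⇒ sig = ⟨2 | 1⟩
  {1,7}:  v_{1} + v_{7} = v_{0}  ⇒ sig = ⟨2 | 1⟩
  {3,6}:  v_{3} + v_{6} = v_{2}  ⇒ sig = ⟨2 | 1⟩
  {5,6}:  v_{5} + v_{6} = v_{0}  ⇒ sig = ⟨2 | 1⟩
  {5,8}:  v_{5} + v_{8} = v_{3}  ⇒ sig = ⟨2 | 1⟩
  {0,3}:  v_{0} + v_{3} = v_{2} + v_{5}  ⇒ sig = ⟨2 | 1 1⟩
  {3,7}:  v_{3} + v_{7} = 2·v_{2} + v_{4} + v_{5}  ⇒ sig = ⟨2 | 1 1 2⟩
  {7,8}:  v_{7} + v_{8} = 2·v_{2} + v_{4}  ⇒ sig = ⟨2 | 1 2⟩
  {1,2,4}:  v_{1} + v_{2} + v_{4} = 0  ⇒ sig = ⟨3 | 0⟩
  {0,2,4}:  v_{0} + v_{2} + v_{4} = v_{7}  ⇒ sig = ⟨3 | 1⟩

so the primitive-relation signature multiset is
[⟨2 | 1⟩, ⟨2 | 1⟩, ⟨2 | 1⟩, ⟨2 | 1⟩, ⟨2 | 1⟩, ⟨2 | 1 1⟩, ⟨2 | 1 1 2⟩, ⟨2 | 1 2⟩, ⟨3 | 0⟩, ⟨3 | 1⟩]


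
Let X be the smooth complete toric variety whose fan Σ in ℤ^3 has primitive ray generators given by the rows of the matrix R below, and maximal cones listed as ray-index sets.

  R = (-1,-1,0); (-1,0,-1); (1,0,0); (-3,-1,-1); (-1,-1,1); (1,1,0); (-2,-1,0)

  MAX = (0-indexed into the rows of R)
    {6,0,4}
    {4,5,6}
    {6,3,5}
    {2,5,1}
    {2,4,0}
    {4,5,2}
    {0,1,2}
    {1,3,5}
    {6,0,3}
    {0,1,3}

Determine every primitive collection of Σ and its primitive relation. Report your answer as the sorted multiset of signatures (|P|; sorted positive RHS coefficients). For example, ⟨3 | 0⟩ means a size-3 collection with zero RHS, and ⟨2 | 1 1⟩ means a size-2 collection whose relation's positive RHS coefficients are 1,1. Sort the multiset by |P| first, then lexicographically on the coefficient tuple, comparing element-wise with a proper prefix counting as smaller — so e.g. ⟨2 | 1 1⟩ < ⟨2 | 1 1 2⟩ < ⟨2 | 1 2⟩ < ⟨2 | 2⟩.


The 6 primitive collections of Σ (r=7, n=3):

  {0,5}:  v_{0} + v_{5} = 0  →  sig = ⟨2 | 0⟩
  {1,4}:  v_{1} + v_{4} = v_{6}  →  sig = ⟨2 | 1⟩
  {1,6}:  v_{1} + v_{6} = v_{3}  →  sig = ⟨2 | 1⟩
  {2,6}:  v_{2} + v_{6} = v_{0}  →  sig = ⟨2 | 1⟩
  {2,3}:  v_{2} + v_{3} = v_{0} + v_{1}  →  sig = ⟨2 | 1 1⟩
  {3,4}:  v_{3} + v_{4} = 2·v_{6}  →  sig = ⟨2 | 2⟩

so the primitive-relation signature multiset is
[⟨2 | 0⟩, ⟨2 | 1⟩, ⟨2 | 1⟩, ⟨2 | 1⟩, ⟨2 | 1 1⟩, ⟨2 | 2⟩]


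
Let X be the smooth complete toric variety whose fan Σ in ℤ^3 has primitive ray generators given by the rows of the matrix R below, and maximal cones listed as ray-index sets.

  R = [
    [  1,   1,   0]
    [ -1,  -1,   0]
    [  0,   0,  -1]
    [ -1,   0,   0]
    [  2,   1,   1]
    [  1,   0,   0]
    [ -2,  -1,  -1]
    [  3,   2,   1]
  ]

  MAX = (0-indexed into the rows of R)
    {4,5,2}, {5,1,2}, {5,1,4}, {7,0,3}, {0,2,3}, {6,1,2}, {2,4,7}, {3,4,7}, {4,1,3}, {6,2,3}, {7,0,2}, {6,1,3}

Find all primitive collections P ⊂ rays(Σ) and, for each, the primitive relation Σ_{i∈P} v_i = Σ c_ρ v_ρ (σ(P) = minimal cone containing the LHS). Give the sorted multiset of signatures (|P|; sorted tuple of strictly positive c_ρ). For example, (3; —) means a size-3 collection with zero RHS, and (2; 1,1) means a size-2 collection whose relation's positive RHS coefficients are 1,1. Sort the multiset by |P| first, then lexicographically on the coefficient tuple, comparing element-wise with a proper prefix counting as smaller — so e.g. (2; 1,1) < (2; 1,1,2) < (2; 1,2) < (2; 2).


14 collections generate NE(X_Σ); each relation:

  • {0,1}:  v_{0} + v_{1} = 0  so sig = (2; —)
  • {3,5}:  v_{3} + v_{5} = 0  so sig = (2; —)
  • {4,6}:  v_{4} + v_{6} = 0  so sig = (2; —)
  • {0,4}:  v_{0} + v_{4} = v_{7}  so sig = (2; 1)
  • {1,7}:  v_{1} + v_{7} = v_{4}  so sig = (2; 1)
  • {6,7}:  v_{6} + v_{7} = v_{0}  so sig = (2; 1)
  • {0,5}:  v_{0} + v_{5} = v_{2} + v_{4}  so sig = (2; 1,1)
  • {0,6}:  v_{0} + v_{6} = v_{2} + v_{3}  so sig = (2; 1,1)
  • {5,6}:  v_{5} + v_{6} = v_{1} + v_{2}  so sig = (2; 1,1)
  • {5,7}:  v_{5} + v_{7} = v_{2} + 2·v_{4}  so sig = (2; 1,2)
  • {1,2,3}:  v_{1} + v_{2} + v_{3} = v_{6}  so sig = (3; 1)
  • {1,2,4}:  v_{1} + v_{2} + v_{4} = v_{5}  so sig = (3; 1)
  • {2,3,4}:  v_{2} + v_{3} + v_{4} = v_{0}  so sig = (3; 1)
  • {2,3,7}:  v_{2} + v_{3} + v_{7} = 2·v_{0}  so sig = (3; 2)

Signatures (|P|; sorted positive RHS coefficients), sorted:
{ (2; —) ×3,  (2; 1) ×3,  (2; 1,1) ×3,  (2; 1,2),  (3; 1) ×3,  (3; 2) }


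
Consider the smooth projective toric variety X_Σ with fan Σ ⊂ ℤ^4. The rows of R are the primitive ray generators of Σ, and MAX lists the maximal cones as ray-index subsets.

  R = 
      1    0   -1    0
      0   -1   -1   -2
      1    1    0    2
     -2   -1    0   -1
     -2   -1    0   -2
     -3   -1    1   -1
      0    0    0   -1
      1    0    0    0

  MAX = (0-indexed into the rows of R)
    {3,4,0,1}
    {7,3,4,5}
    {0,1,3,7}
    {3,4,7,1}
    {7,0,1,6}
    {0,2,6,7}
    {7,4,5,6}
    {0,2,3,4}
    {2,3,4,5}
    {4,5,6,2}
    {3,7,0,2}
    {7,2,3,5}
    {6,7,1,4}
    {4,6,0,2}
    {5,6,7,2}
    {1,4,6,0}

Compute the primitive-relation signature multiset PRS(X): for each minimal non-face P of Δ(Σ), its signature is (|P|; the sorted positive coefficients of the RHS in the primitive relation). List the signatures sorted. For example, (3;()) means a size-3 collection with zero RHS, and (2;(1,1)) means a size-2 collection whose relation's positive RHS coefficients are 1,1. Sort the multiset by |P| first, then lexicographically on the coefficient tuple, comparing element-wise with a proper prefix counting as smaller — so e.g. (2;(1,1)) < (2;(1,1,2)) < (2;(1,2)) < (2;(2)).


Minimal non-faces — 6 found among 8 rays, 16 max cones:

  P={0,5}:  v_{0} + v_{5} = v_{3}  so sig = (2;(1))
  P={1,2}:  v_{1} + v_{2} = v_{0}  so sig = (2;(1))
  P={3,6}:  v_{3} + v_{6} = v_{4}  so sig = (2;(1))
  P={1,5}:  v_{1} + v_{5} = v_{3} + v_{4} + v_{7}  so sig = (2;(1,1,1))
  P={2,4,7}:  v_{2} + v_{4} + v_{7} = 0  so sig = (3;())
  P={0,4,7}:  v_{0} + v_{4} + v_{7} = v_{1}  so sig = (3;(1))

so the primitive-relation signature multiset is
[(2;(1)), (2;(1)), (2;(1)), (2;(1,1,1)), (3;()), (3;(1))]


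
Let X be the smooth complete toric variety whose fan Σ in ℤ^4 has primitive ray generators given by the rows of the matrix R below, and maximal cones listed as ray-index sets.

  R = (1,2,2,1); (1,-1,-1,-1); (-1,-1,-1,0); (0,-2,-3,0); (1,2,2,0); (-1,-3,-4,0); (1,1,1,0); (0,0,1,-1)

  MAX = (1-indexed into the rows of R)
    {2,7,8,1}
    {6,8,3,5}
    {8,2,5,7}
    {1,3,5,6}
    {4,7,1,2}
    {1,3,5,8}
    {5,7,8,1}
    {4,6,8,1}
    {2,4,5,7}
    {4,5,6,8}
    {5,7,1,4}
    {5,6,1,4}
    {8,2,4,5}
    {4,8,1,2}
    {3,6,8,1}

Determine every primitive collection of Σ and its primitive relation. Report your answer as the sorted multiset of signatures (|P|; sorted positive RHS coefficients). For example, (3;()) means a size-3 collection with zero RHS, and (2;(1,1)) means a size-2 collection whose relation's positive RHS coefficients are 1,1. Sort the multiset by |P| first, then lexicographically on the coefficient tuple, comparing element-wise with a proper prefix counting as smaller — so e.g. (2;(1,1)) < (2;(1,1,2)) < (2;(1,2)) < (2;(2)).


9 collections generate NE(X_Σ); each relation:

  P={3,7}:  v_{3} + v_{7} = 0 ; sig = (2;())
  P={3,4}:  v_{3} + v_{4} = v_{6} ; sig = (2;(1))
  P={6,7}:  v_{6} + v_{7} = v_{4} ; sig = (2;(1))
  P={2,3}:  v_{2} + v_{3} = v_{4} + v_{8} ; sig = (2;(1,1))
  P={2,6}:  v_{2} + v_{6} = 2·v_{4} + v_{8} ; sig = (2;(1,2))
  P={4,7,8}:  v_{4} + v_{7} + v_{8} = v_{2} ; sig = (3;(1))
  P={1,2,5}:  v_{1} + v_{2} + v_{5} = 3·v_{7} ; sig = (3;(3))
  P={1,5,6,8}:  v_{1} + v_{5} + v_{6} + v_{8} = v_{7} ; sig = (4;(1))
  P={1,4,5,8}:  v_{1} + v_{4} + v_{5} + v_{8} = 2·v_{7} ; sig = (4;(2))

Signatures (|P|; sorted positive RHS coefficients), sorted:
[(2;()), (2;(1)), (2;(1)), (2;(1,1)), (2;(1,2)), (3;(1)), (3;(3)), (4;(1)), (4;(2))]


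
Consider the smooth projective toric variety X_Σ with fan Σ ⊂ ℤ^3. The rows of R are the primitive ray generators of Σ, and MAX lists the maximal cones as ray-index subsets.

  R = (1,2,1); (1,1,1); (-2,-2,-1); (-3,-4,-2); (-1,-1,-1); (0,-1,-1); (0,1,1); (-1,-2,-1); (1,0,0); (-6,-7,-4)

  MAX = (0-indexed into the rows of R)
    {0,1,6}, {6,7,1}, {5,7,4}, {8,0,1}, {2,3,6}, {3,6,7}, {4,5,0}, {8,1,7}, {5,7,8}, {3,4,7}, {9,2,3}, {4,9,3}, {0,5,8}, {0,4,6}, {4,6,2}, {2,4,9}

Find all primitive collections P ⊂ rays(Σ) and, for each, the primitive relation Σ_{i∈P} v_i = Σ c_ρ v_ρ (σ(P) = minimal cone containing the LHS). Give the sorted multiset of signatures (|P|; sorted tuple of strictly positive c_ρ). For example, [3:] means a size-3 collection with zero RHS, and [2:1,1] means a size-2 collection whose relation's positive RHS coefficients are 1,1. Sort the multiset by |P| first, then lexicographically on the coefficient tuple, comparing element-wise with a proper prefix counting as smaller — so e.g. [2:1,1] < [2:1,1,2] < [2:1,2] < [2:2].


Primitive collections (24):

  • {0,7}:  v_{0} + v_{7} = 0  ⟹  sig = [2:]
  • {1,4}:  v_{1} + v_{4} = 0  ⟹  sig = [2:]
  • {5,6}:  v_{5} + v_{6} = 0  ⟹  sig = [2:]
  • {0,3}:  v_{0} + v_{3} = v_{2}  ⟹  sig = [2:1]
  • {1,5}:  v_{1} + v_{5} = v_{8}  ⟹  sig = [2:1]
  • {2,7}:  v_{2} + v_{7} = v_{3}  ⟹  sig = [2:1]
  • {2,8}:  v_{2} + v_{8} = v_{7}  ⟹  sig = [2:1]
  • {4,8}:  v_{4} + v_{8} = v_{5}  ⟹  sig = [2:1]
  • {6,8}:  v_{6} + v_{8} = v_{1}  ⟹  sig = [2:1]
  • {0,2}:  v_{0} + v_{2} = v_{4} + v_{6}  ⟹  sig = [2:1,1]
  • {1,2}:  v_{1} + v_{2} = v_{6} + v_{7}  ⟹  sig = [2:1,1]
  • {1,9}:  v_{1} + v_{9} = v_{2} + v_{3}  ⟹  sig = [2:1,1]
  • {2,5}:  v_{2} + v_{5} = v_{4} + v_{7}  ⟹  sig = [2:1,1]
  • {8,9}:  v_{8} + v_{9} = v_{3} + v_{4} + v_{7}  ⟹  sig = [2:1,1,1]
  • {5,9}:  v_{5} + v_{9} = v_{3} + 2·v_{4} + v_{7}  ⟹  sig = [2:1,1,2]
  • {0,9}:  v_{0} + v_{9} = 2·v_{2} + v_{4}  ⟹  sig = [2:1,2]
  • {1,3}:  v_{1} + v_{3} = v_{6} + 2·v_{7}  ⟹  sig = [2:1,2]
  • {3,5}:  v_{3} + v_{5} = v_{4} + 2·v_{7}  ⟹  sig = [2:1,2]
  • {7,9}:  v_{7} + v_{9} = 2·v_{3} + v_{4}  ⟹  sig = [2:1,2]
  • {3,8}:  v_{3} + v_{8} = 2·v_{7}  ⟹  sig = [2:2]
  • {6,9}:  v_{6} + v_{9} = 3·v_{2}  ⟹  sig = [2:3]
  • {2,3,4}:  v_{2} + v_{3} + v_{4} = v_{9}  ⟹  sig = [3:1]
  • {4,6,7}:  v_{4} + v_{6} + v_{7} = v_{2}  ⟹  sig = [3:1]
  • {3,4,6}:  v_{3} + v_{4} + v_{6} = 2·v_{2}  ⟹  sig = [3:2]

Sorted signature multiset PRS(X):
[[2:], [2:], [2:], [2:1], [2:1], [2:1], [2:1], [2:1], [2:1], [2:1,1], [2:1,1], [2:1,1], [2:1,1], [2:1,1,1], [2:1,1,2], [2:1,2], [2:1,2], [2:1,2], [2:1,2], [2:2], [2:3], [3:1], [3:1], [3:2]]
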